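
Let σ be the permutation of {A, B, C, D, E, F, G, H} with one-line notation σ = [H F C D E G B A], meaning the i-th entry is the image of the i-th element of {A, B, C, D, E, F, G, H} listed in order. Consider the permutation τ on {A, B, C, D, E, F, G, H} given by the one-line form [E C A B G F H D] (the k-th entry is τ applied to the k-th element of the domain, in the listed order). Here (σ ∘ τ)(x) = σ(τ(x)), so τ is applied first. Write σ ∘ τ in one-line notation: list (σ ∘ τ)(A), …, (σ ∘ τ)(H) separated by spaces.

(σ ∘ τ)(x) = σ(τ(x)). Computing each image: σ(τ(A)) = σ(E) = E, σ(τ(B)) = σ(C) = C, σ(τ(C)) = σ(A) = H, σ(τ(D)) = σ(B) = F, σ(τ(E)) = σ(G) = B, σ(τ(F)) = σ(F) = G, σ(τ(G)) = σ(H) = A, σ(τ(H)) = σ(D) = D.
Hence σ ∘ τ = [E C H F B G A D].

E C H F B G A D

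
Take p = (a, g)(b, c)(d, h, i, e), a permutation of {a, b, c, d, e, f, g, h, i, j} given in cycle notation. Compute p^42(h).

e

h lies in the 4-cycle (d, h, i, e).
Since the cycle has length 4, p^42 acts on it the same as p^2 (42 mod 4 = 2).
Advancing 2 steps from h: h → i → e.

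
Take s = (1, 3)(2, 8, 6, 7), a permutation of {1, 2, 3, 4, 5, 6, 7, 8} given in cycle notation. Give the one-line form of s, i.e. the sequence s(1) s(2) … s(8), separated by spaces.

Each element maps to the next entry in its cycle (wrapping to the front): 1→3, 2→8, 3→1, 4→4, 5→5, 6→7, 7→2, 8→6.
Listing these in domain order gives 3 8 1 4 5 7 2 6.

3 8 1 4 5 7 2 6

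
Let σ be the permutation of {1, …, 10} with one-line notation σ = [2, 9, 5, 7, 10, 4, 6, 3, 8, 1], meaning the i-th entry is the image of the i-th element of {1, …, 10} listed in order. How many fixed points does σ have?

0

No element satisfies σ(x) = x, so there are 0 fixed points.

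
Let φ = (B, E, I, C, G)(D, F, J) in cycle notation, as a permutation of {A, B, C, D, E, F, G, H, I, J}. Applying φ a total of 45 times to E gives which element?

E lies in the 5-cycle (B, E, I, C, G).
Since the cycle has length 5, φ^45 acts on it the same as φ^0 (45 mod 5 = 0).
So φ^45(E) = E.

E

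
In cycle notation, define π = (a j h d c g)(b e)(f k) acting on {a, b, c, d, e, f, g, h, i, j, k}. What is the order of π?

6

The cycle type of π is (6, 2, 2, 1).
The order of π is the least common multiple of its cycle lengths: lcm(6, 2, 2) = 6.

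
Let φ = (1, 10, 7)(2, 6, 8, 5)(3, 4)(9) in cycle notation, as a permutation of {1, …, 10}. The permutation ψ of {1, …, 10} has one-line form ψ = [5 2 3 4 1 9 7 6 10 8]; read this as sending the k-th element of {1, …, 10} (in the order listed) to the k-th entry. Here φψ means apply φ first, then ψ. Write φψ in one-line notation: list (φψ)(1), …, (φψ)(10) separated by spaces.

(φψ)(x) = ψ(φ(x)). Computing each image: ψ(φ(1)) = ψ(10) = 8, ψ(φ(2)) = ψ(6) = 9, ψ(φ(3)) = ψ(4) = 4, ψ(φ(4)) = ψ(3) = 3, ψ(φ(5)) = ψ(2) = 2, ψ(φ(6)) = ψ(8) = 6, ψ(φ(7)) = ψ(1) = 5, ψ(φ(8)) = ψ(5) = 1, ψ(φ(9)) = ψ(9) = 10, ψ(φ(10)) = ψ(7) = 7.
Hence φψ = [8 9 4 3 2 6 5 1 10 7].

8 9 4 3 2 6 5 1 10 7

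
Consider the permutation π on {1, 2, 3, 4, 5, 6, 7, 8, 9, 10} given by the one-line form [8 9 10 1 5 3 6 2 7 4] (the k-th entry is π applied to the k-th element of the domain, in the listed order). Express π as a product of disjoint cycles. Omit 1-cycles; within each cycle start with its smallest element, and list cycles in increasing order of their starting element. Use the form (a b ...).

(1 8 2 9 7 6 3 10 4)

From 1: 1 → 8 → 2 → 9 → 7 → 6 → 3 → 10 → 4 → 1, closing the cycle (1 8 2 9 7 6 3 10 4).
Repeating from the next unused element and collecting all non-trivial cycles gives (1 8 2 9 7 6 3 10 4).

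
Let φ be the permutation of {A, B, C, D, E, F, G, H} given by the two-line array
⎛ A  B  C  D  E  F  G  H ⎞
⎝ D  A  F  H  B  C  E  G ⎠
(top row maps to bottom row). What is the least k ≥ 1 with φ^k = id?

Decomposing into disjoint cycles gives cycle lengths 6, 2.
The order of φ is the least common multiple of its cycle lengths: lcm(6, 2) = 6.

6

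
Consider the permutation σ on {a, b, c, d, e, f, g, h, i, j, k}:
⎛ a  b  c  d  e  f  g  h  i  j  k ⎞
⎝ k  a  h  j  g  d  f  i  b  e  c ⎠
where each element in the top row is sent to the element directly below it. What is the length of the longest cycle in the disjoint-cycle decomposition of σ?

6

Decomposing into disjoint cycles gives (a, k, c, h, i, b)(d, j, e, g, f); the longest has length 6.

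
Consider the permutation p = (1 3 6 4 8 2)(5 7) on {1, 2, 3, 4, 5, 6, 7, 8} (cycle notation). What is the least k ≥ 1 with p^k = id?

The cycle type of p is (6, 2).
The order is lcm(6, 2) = 6.

6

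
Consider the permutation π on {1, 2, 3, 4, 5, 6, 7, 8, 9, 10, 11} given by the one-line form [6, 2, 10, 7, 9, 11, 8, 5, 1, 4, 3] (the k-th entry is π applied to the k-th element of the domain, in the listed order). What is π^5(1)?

Tracing 1 → 6 → … returns to 1 after 10 steps, so 1 lies in a 10-cycle (1 6 11 3 10 4 7 8 5 9).
Stepping 5 places around the cycle: 1 → 6 → 11 → 3 → 10 → 4.

4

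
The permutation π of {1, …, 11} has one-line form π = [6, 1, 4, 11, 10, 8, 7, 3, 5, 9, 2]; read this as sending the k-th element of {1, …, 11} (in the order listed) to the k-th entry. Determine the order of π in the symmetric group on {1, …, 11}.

Writing π as disjoint cycles, the cycle lengths are 7, 3, 1.
Since disjoint cycles commute, ord(π) = lcm(7, 3) = 21.

21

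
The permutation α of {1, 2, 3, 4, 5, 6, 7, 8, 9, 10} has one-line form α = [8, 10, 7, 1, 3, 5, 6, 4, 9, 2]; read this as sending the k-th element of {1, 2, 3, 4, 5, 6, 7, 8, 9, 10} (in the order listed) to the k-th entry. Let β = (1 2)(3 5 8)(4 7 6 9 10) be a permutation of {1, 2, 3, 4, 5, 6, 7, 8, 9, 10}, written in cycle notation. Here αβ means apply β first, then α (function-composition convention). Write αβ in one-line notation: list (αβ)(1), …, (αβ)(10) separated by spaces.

10 8 3 6 4 9 5 7 2 1

(αβ)(x) = α(β(x)). Computing each image: α(β(1)) = α(2) = 10, α(β(2)) = α(1) = 8, α(β(3)) = α(5) = 3, α(β(4)) = α(7) = 6, α(β(5)) = α(8) = 4, α(β(6)) = α(9) = 9, α(β(7)) = α(6) = 5, α(β(8)) = α(3) = 7, α(β(9)) = α(10) = 2, α(β(10)) = α(4) = 1.
Hence αβ = [10 8 3 6 4 9 5 7 2 1].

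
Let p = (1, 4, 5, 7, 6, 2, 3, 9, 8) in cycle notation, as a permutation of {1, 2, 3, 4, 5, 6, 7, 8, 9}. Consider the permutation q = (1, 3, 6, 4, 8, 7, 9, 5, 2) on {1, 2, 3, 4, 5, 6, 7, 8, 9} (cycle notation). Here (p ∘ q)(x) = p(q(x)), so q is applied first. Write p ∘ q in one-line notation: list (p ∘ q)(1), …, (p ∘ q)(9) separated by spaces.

9 4 2 1 3 5 8 6 7

(p ∘ q)(x) = p(q(x)). Computing each image: p(q(1)) = p(3) = 9, p(q(2)) = p(1) = 4, p(q(3)) = p(6) = 2, p(q(4)) = p(8) = 1, p(q(5)) = p(2) = 3, p(q(6)) = p(4) = 5, p(q(7)) = p(9) = 8, p(q(8)) = p(7) = 6, p(q(9)) = p(5) = 7.
Hence p ∘ q = [9 4 2 1 3 5 8 6 7].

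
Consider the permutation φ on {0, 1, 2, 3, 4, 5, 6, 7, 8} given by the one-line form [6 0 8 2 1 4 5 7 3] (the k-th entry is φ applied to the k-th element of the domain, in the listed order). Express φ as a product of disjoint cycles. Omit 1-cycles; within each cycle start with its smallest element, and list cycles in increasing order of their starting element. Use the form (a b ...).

(0 6 5 4 1)(2 8 3)

Iterating φ from 0 gives 0 → 6 → 5 → 4 → 1 → 0; that is the 5-cycle (0 6 5 4 1).
Repeating from the next unused element and collecting all non-trivial cycles gives (0 6 5 4 1)(2 8 3).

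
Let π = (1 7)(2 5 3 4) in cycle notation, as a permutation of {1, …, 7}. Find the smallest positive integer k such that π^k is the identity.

The disjoint cycles have lengths 4, 2, 1.
The order of π is the least common multiple of its cycle lengths: lcm(4, 2) = 4.

4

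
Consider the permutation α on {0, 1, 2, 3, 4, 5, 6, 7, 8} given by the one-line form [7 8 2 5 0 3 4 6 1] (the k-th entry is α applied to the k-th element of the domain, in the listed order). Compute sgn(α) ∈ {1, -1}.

-1

In disjoint-cycle form the cycle lengths are 4, 2, 2, 1.
A cycle of length ℓ contributes ℓ−1 transpositions, so α is a product of 3 + 1 + 1 = 5 transpositions — odd.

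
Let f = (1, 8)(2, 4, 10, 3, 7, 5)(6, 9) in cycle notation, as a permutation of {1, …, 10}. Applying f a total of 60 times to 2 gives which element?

2 lies in the 6-cycle (2, 4, 10, 3, 7, 5).
On a 6-cycle, f^6 is the identity, so f^60 = f^0 there (60 ≡ 0 mod 6).
So f^60(2) = 2.

2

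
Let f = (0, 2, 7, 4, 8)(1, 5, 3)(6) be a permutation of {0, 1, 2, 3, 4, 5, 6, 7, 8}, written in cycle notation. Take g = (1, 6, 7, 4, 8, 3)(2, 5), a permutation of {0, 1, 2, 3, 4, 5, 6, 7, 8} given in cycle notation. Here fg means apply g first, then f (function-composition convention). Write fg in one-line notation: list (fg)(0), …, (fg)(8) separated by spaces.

For each element, apply g then f: 0 → 0 → 2; 1 → 6 → 6; 2 → 5 → 3; 3 → 1 → 5; 4 → 8 → 0; 5 → 2 → 7; 6 → 7 → 4; 7 → 4 → 8; 8 → 3 → 1.
Collecting the images, fg = [2 6 3 5 0 7 4 8 1].

2 6 3 5 0 7 4 8 1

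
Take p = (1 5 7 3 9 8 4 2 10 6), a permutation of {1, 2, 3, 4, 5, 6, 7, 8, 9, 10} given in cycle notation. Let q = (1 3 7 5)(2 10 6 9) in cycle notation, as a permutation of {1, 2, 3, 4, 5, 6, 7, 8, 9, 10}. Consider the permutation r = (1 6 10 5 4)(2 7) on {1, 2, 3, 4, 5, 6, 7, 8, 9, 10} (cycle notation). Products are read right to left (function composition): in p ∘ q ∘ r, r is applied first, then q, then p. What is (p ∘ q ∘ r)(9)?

(p ∘ q ∘ r)(9) = p(q(r(9))). r(9) = 9, then q(9) = 2, then p(2) = 10, so the result is 10.

10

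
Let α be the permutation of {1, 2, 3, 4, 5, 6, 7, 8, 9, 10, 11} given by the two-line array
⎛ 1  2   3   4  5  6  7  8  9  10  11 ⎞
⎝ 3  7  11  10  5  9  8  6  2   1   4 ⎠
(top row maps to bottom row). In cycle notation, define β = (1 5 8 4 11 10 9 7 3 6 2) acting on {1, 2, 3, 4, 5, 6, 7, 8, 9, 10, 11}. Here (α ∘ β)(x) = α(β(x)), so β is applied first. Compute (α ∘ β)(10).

(α ∘ β)(10) = α(β(10)). β(10) = 9, then α(9) = 2. So (α ∘ β)(10) = 2.

2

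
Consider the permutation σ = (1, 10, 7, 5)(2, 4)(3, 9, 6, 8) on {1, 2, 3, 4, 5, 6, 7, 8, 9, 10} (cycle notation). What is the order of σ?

The disjoint cycles have lengths 4, 4, 2.
Since disjoint cycles commute, ord(σ) = lcm(4, 4, 2) = 4.

4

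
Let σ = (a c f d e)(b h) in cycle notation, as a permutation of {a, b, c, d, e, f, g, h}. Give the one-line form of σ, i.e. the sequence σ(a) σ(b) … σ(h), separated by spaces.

c h f e a d g b

Each element maps to the next entry in its cycle (wrapping to the front): a→c, b→h, c→f, d→e, e→a, f→d, g→g, h→b.
So the one-line form is c h f e a d g b.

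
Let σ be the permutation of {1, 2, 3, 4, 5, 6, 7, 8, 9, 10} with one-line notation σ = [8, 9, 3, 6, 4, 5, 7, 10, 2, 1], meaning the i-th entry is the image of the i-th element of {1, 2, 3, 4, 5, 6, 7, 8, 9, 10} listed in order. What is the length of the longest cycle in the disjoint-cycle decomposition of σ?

3

Decomposing into disjoint cycles gives (1, 8, 10)(2, 9)(4, 6, 5); the longest has length 3.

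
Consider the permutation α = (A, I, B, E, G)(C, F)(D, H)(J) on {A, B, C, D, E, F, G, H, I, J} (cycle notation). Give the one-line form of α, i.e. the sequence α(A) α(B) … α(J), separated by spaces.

Each element maps to the next entry in its cycle (wrapping to the front): A↦I, B↦E, C↦F, D↦H, E↦G, F↦C, G↦A, H↦D, I↦B, J↦J.
So the one-line form is I E F H G C A D B J.

I E F H G C A D B J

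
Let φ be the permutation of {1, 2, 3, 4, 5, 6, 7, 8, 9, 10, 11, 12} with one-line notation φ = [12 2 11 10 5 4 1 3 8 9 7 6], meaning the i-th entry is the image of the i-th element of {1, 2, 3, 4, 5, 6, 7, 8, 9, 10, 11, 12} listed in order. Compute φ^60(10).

10

Tracing 10 → 9 → … returns to 10 after 10 steps, so 10 lies in a 10-cycle (1 12 6 4 10 9 8 3 11 7).
Since the cycle has length 10, φ^60 acts on it the same as φ^0 (60 mod 10 = 0).
So φ^60(10) = 10.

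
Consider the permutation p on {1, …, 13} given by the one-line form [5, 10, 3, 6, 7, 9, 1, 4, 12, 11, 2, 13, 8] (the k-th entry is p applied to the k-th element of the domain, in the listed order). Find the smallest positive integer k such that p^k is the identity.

6

The disjoint-cycle form of p has cycle lengths 6, 3, 3, 1.
The order of p is the least common multiple of its cycle lengths: lcm(6, 3, 3) = 6.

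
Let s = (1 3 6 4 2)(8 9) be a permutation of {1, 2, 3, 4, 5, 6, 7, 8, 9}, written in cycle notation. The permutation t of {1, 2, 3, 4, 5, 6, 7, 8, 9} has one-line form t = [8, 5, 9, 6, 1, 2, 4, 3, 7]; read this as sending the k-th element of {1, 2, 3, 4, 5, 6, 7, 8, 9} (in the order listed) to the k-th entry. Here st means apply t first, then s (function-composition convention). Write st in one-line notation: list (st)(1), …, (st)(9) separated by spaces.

9 5 8 4 3 1 2 6 7

(st)(x) = s(t(x)). Computing each image: s(t(1)) = s(8) = 9, s(t(2)) = s(5) = 5, s(t(3)) = s(9) = 8, s(t(4)) = s(6) = 4, s(t(5)) = s(1) = 3, s(t(6)) = s(2) = 1, s(t(7)) = s(4) = 2, s(t(8)) = s(3) = 6, s(t(9)) = s(7) = 7.
Hence st = [9 5 8 4 3 1 2 6 7].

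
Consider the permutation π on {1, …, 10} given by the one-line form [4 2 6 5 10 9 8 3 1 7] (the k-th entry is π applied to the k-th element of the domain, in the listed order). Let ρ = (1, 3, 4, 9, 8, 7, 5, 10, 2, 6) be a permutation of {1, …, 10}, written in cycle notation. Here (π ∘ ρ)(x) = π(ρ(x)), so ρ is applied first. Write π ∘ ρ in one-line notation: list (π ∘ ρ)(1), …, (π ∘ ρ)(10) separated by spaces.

6 9 5 1 7 4 10 8 3 2

Chase each element through ρ then π: 1 → 3 → 6; 2 → 6 → 9; 3 → 4 → 5; 4 → 9 → 1; 5 → 10 → 7; 6 → 1 → 4; 7 → 5 → 10; 8 → 7 → 8; 9 → 8 → 3; 10 → 2 → 2.
Collecting the images, π ∘ ρ = [6 9 5 1 7 4 10 8 3 2].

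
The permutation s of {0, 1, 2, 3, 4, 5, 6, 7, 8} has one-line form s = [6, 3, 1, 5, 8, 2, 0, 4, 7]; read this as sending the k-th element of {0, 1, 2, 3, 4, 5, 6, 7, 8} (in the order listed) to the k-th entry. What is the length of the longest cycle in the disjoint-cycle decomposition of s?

Decomposing into disjoint cycles gives (0 6)(1 3 5 2)(4 8 7); the longest has length 4.

4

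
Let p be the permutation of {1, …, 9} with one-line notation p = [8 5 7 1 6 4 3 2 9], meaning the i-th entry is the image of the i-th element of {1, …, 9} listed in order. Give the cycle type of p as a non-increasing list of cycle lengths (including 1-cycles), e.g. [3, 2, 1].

[6, 2, 1]

The disjoint cycles are (1 8 2 5 6 4)(3 7)(9), with lengths 6, 2, 1 in non-increasing order.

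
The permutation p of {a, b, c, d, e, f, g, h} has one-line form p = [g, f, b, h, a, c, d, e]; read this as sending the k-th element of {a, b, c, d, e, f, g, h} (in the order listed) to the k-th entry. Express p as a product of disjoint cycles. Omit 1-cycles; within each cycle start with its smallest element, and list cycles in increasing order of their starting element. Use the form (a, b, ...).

From a: a → g → d → h → e → a, closing the cycle (a, g, d, h, e).
Continuing from each remaining unvisited element yields (a, g, d, h, e)(b, f, c).

(a, g, d, h, e)(b, f, c)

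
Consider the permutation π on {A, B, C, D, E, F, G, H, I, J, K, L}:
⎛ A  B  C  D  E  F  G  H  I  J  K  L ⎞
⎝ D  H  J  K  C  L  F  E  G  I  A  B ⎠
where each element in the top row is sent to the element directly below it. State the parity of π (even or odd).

In disjoint-cycle form the cycle lengths are 9, 3.
A cycle of length ℓ contributes ℓ−1 transpositions, so π is a product of 8 + 2 = 10 transpositions — even.

even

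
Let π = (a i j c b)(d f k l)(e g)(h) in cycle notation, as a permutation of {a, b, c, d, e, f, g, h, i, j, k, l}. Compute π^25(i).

i lies in the 5-cycle (a i j c b).
Since the cycle has length 5, π^25 acts on it the same as π^0 (25 mod 5 = 0).
So π^25(i) = i.

i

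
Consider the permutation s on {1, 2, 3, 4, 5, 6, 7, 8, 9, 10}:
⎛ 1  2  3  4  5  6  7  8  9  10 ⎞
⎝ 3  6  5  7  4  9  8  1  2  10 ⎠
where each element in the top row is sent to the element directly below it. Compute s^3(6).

6

Tracing 6 → 9 → … returns to 6 after 3 steps, so 6 lies in a 3-cycle (2, 6, 9).
Powers repeat with period 3 on this cycle, and 3 mod 3 = 0, so s^3(6) = s^0(6).
So s^3(6) = 6.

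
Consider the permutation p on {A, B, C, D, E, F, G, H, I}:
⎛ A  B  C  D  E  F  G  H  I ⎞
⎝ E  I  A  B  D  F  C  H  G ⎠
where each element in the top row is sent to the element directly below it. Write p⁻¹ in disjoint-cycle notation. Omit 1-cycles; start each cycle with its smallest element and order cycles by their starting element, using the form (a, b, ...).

The cycle decomposition of p is (A, E, D, B, I, G, C).
Reversing each cycle (and rotating so the smallest element leads) gives p⁻¹ = (A, C, G, I, B, D, E).

(A, C, G, I, B, D, E)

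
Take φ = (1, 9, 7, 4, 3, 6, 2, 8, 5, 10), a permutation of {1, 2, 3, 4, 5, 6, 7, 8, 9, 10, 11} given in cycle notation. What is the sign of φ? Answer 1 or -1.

-1

The cycle lengths are 10, 1.
A cycle is odd iff its length is even; φ has 1 even-length cycle, so sgn(φ) = (−1)^1 and φ is odd.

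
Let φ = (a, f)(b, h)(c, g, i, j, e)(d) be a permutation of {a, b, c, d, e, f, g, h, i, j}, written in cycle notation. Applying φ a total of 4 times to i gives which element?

i lies in the 5-cycle (c, g, i, j, e).
Advancing 4 steps from i: i → j → e → c → g.

g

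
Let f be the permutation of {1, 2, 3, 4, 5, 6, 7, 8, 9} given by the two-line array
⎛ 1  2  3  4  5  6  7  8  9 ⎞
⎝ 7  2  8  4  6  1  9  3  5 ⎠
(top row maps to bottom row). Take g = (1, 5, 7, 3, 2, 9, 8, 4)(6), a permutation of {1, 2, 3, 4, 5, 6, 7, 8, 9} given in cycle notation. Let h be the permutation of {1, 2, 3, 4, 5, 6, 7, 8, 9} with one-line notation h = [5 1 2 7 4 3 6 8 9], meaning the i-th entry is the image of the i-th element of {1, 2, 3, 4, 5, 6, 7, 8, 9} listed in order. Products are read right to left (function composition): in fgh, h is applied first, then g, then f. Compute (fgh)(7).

1

(fgh)(7) = f(g(h(7))). h(7) = 6, then g(6) = 6, then f(6) = 1, so the result is 1.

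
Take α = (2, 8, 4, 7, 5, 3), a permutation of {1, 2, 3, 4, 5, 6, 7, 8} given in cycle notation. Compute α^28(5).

4

5 lies in the 6-cycle (2, 8, 4, 7, 5, 3).
Powers repeat with period 6 on this cycle, and 28 mod 6 = 4, so α^28(5) = α^4(5).
Stepping 4 places around the cycle: 5 → 3 → 2 → 8 → 4.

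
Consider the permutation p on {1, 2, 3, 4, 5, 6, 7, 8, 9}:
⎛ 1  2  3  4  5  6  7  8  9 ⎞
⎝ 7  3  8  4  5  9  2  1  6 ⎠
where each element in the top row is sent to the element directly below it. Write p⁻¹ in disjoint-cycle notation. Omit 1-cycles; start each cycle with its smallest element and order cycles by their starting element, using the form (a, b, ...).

First write p in disjoint cycles: (1, 7, 2, 3, 8)(6, 9).
The inverse reverses every cycle; in canonical form, p⁻¹ = (1, 8, 3, 2, 7)(6, 9).

(1, 8, 3, 2, 7)(6, 9)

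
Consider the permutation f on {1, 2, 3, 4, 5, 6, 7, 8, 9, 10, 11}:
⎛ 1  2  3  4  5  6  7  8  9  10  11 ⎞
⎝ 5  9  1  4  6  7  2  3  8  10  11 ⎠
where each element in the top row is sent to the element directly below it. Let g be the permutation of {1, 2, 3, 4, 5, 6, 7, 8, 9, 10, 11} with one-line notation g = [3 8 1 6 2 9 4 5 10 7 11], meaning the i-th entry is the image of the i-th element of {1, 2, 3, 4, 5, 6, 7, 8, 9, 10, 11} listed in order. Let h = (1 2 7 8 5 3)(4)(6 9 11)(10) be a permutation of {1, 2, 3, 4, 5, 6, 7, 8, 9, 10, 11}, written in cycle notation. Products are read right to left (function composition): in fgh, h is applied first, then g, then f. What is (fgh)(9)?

11

Chase 9: h(9) = 11; g(11) = 11; f(11) = 11. Hence (fgh)(9) = 11.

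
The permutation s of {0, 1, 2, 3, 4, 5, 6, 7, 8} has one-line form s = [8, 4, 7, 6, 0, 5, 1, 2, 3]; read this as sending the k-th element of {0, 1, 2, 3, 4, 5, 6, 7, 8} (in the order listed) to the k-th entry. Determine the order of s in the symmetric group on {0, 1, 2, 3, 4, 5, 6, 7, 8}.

Writing s as disjoint cycles, the cycle lengths are 6, 2, 1.
The order is lcm(6, 2) = 6.

6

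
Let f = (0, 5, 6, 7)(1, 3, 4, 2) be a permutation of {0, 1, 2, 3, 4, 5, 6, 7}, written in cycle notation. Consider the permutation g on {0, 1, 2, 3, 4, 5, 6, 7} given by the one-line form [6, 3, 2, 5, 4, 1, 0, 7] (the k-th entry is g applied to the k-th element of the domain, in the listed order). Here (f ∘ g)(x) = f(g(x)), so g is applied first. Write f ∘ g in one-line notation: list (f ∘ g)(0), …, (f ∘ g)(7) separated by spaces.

7 4 1 6 2 3 5 0

Chase each element through g then f: 0 → 6 → 7; 1 → 3 → 4; 2 → 2 → 1; 3 → 5 → 6; 4 → 4 → 2; 5 → 1 → 3; 6 → 0 → 5; 7 → 7 → 0.
So f ∘ g in one-line form is 7 4 1 6 2 3 5 0.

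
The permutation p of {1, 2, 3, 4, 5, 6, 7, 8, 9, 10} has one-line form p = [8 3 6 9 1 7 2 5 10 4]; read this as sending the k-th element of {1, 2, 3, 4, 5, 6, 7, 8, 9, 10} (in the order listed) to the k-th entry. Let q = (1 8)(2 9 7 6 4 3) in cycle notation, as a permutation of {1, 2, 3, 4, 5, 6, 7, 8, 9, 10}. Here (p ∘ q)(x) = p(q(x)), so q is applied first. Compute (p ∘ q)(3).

3

q(3) = 2, then p(2) = 3; composing gives (p ∘ q)(3) = 3.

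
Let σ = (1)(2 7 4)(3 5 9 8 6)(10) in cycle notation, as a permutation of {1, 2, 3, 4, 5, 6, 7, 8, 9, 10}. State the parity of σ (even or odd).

The cycle lengths are 5, 3, 1, 1.
A cycle is odd iff its length is even; σ has 0 even-length cycles, so sgn(σ) = (−1)^0 and σ is even.

even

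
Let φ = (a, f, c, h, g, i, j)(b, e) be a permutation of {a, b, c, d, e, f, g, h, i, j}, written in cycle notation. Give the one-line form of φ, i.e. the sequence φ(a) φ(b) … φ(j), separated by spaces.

Each element maps to the next entry in its cycle (wrapping to the front): a↦f, b↦e, c↦h, d↦d, e↦b, f↦c, g↦i, h↦g, i↦j, j↦a.
Listing these in domain order gives f e h d b c i g j a.

f e h d b c i g j a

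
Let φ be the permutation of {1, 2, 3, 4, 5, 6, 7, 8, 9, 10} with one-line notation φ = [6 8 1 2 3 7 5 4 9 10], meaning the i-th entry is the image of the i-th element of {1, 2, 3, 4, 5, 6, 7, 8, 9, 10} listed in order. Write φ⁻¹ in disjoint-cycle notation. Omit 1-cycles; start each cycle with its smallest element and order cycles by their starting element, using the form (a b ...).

The cycle decomposition of φ is (1 6 7 5 3)(2 8 4).
Reversing each cycle (and rotating so the smallest element leads) gives φ⁻¹ = (1 3 5 7 6)(2 4 8).

(1 3 5 7 6)(2 4 8)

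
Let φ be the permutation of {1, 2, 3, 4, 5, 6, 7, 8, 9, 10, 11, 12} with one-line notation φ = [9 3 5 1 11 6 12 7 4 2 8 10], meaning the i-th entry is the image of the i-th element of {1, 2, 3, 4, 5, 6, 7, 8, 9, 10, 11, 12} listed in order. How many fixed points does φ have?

The fixed points (elements with φ(x) = x) are {6}, so there is 1.

1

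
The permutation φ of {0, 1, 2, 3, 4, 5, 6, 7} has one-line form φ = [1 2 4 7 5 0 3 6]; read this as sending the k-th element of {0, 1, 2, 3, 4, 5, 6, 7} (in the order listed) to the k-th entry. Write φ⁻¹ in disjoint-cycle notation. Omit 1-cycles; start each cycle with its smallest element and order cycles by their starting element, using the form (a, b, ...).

(0, 5, 4, 2, 1)(3, 6, 7)

First write φ in disjoint cycles: (0, 1, 2, 4, 5)(3, 7, 6).
The inverse reverses every cycle; in canonical form, φ⁻¹ = (0, 5, 4, 2, 1)(3, 6, 7).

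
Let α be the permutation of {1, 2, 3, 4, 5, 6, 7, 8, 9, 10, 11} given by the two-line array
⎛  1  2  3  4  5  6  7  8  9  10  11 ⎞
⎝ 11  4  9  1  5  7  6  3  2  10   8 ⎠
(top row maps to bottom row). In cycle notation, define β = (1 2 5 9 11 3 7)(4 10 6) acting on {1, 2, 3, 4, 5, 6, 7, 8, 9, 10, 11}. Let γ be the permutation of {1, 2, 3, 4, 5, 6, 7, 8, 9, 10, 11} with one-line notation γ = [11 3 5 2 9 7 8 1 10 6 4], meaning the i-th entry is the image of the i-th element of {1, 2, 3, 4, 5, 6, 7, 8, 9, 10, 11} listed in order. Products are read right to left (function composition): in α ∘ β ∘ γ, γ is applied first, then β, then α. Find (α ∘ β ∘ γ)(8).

4

(α ∘ β ∘ γ)(8) = α(β(γ(8))). γ(8) = 1, then β(1) = 2, then α(2) = 4, so the result is 4.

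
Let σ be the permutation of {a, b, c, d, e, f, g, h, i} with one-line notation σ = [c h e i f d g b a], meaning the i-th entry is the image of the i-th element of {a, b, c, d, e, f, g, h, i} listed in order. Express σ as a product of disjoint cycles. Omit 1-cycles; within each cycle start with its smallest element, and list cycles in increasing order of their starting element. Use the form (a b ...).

From a: a → c → e → f → d → i → a, closing the cycle (a c e f d i).
Continuing from each remaining unvisited element yields (a c e f d i)(b h).

(a c e f d i)(b h)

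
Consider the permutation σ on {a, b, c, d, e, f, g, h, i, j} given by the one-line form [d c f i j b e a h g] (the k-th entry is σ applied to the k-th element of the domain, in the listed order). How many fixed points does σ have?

No element satisfies σ(x) = x, so there are 0 fixed points.

0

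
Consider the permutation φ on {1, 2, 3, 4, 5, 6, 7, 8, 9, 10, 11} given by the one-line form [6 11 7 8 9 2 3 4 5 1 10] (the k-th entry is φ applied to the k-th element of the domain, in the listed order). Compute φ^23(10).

2

Tracing 10 → 1 → … returns to 10 after 5 steps, so 10 lies in a 5-cycle (1 6 2 11 10).
Since the cycle has length 5, φ^23 acts on it the same as φ^3 (23 mod 5 = 3).
Stepping 3 places around the cycle: 10 → 1 → 6 → 2.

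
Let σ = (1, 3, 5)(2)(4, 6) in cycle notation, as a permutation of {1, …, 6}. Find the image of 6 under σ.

4

In the cycle (4, 6), 6 is followed by 4, so σ(6) = 4.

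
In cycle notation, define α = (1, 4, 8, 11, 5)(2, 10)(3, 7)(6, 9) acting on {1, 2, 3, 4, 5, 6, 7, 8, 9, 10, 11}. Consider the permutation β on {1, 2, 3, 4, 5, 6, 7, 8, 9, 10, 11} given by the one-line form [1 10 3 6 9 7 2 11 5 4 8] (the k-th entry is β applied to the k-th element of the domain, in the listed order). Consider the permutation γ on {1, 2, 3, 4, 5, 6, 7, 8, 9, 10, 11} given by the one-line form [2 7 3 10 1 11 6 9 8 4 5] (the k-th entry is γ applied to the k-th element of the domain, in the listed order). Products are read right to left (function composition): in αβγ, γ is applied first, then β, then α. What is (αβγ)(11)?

6

(αβγ)(11) = α(β(γ(11))). γ(11) = 5, then β(5) = 9, then α(9) = 6, so the result is 6.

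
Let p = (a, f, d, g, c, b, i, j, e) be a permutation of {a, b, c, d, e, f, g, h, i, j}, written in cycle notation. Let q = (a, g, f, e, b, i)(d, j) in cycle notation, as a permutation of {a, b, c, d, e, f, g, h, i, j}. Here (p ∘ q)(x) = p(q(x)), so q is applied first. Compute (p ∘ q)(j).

First apply q: q(j) = d, then p(d) = g. Thus (p ∘ q)(j) = g.

g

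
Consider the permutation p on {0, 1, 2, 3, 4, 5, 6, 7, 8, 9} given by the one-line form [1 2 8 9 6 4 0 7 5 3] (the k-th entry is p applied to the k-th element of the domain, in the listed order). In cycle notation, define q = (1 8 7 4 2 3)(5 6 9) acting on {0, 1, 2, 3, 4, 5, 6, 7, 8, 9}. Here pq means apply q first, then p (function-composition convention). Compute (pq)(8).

First apply q: q(8) = 7, then p(7) = 7. Thus (pq)(8) = 7.

7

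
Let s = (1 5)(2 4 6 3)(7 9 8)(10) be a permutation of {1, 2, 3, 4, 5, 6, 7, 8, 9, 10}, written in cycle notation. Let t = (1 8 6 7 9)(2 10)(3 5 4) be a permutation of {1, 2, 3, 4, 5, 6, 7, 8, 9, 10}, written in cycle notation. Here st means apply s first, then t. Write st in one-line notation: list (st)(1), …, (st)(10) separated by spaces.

(st)(x) = t(s(x)). Computing each image: t(s(1)) = t(5) = 4, t(s(2)) = t(4) = 3, t(s(3)) = t(2) = 10, t(s(4)) = t(6) = 7, t(s(5)) = t(1) = 8, t(s(6)) = t(3) = 5, t(s(7)) = t(9) = 1, t(s(8)) = t(7) = 9, t(s(9)) = t(8) = 6, t(s(10)) = t(10) = 2.
Hence st = [4 3 10 7 8 5 1 9 6 2].

4 3 10 7 8 5 1 9 6 2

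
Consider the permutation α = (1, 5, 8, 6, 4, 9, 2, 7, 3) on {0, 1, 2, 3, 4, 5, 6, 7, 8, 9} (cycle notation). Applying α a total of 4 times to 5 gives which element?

9

5 lies in the 9-cycle (1, 5, 8, 6, 4, 9, 2, 7, 3).
Stepping 4 places around the cycle: 5 → 8 → 6 → 4 → 9.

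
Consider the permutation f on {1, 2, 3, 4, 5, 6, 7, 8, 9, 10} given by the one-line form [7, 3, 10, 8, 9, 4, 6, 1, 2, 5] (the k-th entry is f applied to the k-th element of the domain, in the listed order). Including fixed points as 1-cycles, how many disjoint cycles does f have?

2

The cycle decomposition is (1, 7, 6, 4, 8)(2, 3, 10, 5, 9), which has 2 cycles (counting 1-cycles).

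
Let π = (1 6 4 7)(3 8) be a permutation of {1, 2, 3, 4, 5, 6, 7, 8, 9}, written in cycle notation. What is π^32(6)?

6 lies in the 4-cycle (1 6 4 7).
Since the cycle has length 4, π^32 acts on it the same as π^0 (32 mod 4 = 0).
So π^32(6) = 6.

6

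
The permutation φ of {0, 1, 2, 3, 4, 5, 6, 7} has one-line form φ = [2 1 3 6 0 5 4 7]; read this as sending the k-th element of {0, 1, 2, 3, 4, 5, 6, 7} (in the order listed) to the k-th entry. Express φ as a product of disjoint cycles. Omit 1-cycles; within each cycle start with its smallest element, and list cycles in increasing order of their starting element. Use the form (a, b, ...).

Iterating φ from 0 gives 0 → 2 → 3 → 6 → 4 → 0; that is the 5-cycle (0, 2, 3, 6, 4).
Repeating from the next unused element and collecting all non-trivial cycles gives (0, 2, 3, 6, 4).

(0, 2, 3, 6, 4)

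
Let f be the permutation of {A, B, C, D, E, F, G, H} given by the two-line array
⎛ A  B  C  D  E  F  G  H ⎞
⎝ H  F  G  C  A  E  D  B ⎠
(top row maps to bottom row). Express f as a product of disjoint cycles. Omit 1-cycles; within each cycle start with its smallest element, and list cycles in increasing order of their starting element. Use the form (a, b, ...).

Iterating f from A gives A → H → B → F → E → A; that is the 5-cycle (A, H, B, F, E).
Repeating from the next unused element and collecting all non-trivial cycles gives (A, H, B, F, E)(C, G, D).

(A, H, B, F, E)(C, G, D)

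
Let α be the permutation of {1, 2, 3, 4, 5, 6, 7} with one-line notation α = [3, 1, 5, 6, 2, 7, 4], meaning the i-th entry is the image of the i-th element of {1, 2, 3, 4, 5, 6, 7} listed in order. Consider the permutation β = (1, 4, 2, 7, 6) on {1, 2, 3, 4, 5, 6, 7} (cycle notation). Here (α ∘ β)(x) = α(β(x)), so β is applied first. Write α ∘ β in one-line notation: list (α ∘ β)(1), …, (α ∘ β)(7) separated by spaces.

6 4 5 1 2 3 7

For each element, apply β then α: 1 → 4 → 6; 2 → 7 → 4; 3 → 3 → 5; 4 → 2 → 1; 5 → 5 → 2; 6 → 1 → 3; 7 → 6 → 7.
Collecting the images, α ∘ β = [6 4 5 1 2 3 7].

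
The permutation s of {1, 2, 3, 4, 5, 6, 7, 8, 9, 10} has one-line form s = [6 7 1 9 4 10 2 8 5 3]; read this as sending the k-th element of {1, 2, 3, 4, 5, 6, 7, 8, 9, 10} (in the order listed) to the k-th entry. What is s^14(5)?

Tracing 5 → 4 → … returns to 5 after 3 steps, so 5 lies in a 3-cycle (4 9 5).
Powers repeat with period 3 on this cycle, and 14 mod 3 = 2, so s^14(5) = s^2(5).
Advancing 2 steps from 5: 5 → 4 → 9.

9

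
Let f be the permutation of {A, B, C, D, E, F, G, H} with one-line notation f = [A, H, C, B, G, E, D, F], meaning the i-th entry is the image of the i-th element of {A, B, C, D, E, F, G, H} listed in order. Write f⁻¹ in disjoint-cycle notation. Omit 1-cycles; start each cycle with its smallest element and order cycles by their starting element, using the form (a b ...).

(B D G E F H)

The cycle decomposition of f is (B H F E G D).
The inverse reverses every cycle; in canonical form, f⁻¹ = (B D G E F H).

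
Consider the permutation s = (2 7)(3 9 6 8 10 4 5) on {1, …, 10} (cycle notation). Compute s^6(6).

9

6 lies in the 7-cycle (3 9 6 8 10 4 5).
Advancing 6 steps from 6: 6 → 8 → 10 → 4 → 5 → 3 → 9.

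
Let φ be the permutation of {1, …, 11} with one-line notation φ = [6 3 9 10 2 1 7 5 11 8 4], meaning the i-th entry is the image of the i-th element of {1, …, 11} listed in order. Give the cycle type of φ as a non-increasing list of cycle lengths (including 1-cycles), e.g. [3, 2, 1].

The disjoint cycles are (1, 6)(2, 3, 9, 11, 4, 10, 8, 5)(7), with lengths 8, 2, 1 in non-increasing order.

[8, 2, 1]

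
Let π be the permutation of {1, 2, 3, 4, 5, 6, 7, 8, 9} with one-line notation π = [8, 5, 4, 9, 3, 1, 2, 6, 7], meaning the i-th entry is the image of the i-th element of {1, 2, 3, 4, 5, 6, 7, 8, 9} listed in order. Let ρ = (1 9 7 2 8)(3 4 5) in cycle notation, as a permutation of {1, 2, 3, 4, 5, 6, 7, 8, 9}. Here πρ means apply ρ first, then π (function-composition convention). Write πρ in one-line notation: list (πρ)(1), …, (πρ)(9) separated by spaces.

7 6 9 3 4 1 5 8 2

Chase each element through ρ then π: 1 → 9 → 7; 2 → 8 → 6; 3 → 4 → 9; 4 → 5 → 3; 5 → 3 → 4; 6 → 6 → 1; 7 → 2 → 5; 8 → 1 → 8; 9 → 7 → 2.
Collecting the images, πρ = [7 6 9 3 4 1 5 8 2].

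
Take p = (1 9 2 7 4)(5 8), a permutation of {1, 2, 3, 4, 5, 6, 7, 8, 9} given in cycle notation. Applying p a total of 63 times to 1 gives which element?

1 lies in the 5-cycle (1 9 2 7 4).
On a 5-cycle, p^5 is the identity, so p^63 = p^3 there (63 ≡ 3 mod 5).
Advancing 3 steps from 1: 1 → 9 → 2 → 7.

7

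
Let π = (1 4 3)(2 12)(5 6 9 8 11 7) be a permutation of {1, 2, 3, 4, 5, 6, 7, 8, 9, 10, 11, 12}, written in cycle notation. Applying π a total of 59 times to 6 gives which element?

5

6 lies in the 6-cycle (5 6 9 8 11 7).
Powers repeat with period 6 on this cycle, and 59 mod 6 = 5, so π^59(6) = π^5(6).
Advancing 5 steps from 6: 6 → 9 → 8 → 11 → 7 → 5.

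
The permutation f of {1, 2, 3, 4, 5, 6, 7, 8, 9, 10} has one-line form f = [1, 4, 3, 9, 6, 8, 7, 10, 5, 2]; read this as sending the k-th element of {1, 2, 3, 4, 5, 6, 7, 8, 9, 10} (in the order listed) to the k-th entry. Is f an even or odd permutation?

In disjoint-cycle form the cycle lengths are 7, 1, 1, 1.
A cycle of length ℓ contributes ℓ−1 transpositions, so f is a product of 6 transpositions — even.

even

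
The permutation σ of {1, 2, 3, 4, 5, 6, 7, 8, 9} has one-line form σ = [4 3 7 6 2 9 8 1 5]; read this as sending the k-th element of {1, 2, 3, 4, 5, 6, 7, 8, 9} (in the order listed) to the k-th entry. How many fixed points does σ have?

0

No element satisfies σ(x) = x, so there are 0 fixed points.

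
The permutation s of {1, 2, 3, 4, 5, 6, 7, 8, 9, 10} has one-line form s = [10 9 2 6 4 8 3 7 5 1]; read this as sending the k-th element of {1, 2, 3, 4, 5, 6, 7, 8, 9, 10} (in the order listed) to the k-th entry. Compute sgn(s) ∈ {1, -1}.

In disjoint-cycle form the cycle lengths are 8, 2.
A cycle of length ℓ contributes ℓ−1 transpositions, so s is a product of 7 + 1 = 8 transpositions — even.

1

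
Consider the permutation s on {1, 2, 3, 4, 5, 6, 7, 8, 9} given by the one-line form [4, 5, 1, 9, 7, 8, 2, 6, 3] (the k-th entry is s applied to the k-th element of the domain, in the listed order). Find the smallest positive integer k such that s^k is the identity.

Decomposing into disjoint cycles gives cycle lengths 4, 3, 2.
Since disjoint cycles commute, ord(s) = lcm(4, 3, 2) = 12.

12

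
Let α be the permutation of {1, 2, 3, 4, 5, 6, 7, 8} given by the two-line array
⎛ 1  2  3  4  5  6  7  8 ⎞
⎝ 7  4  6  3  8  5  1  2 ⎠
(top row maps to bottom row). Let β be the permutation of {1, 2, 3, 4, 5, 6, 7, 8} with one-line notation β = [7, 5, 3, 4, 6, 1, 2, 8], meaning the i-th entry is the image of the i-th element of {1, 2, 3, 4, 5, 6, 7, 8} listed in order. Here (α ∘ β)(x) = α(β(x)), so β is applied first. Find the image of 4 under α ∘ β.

β(4) = 4, then α(4) = 3; composing gives (α ∘ β)(4) = 3.

3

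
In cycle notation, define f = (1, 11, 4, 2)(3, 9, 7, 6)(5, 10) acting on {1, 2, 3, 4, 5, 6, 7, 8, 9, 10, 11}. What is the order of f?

4

The cycle type of f is (4, 4, 2, 1).
The order is lcm(4, 4, 2) = 4.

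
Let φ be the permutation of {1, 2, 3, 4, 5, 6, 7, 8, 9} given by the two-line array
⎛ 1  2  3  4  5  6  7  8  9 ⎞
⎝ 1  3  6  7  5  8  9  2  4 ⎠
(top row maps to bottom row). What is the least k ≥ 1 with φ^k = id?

12

The disjoint-cycle form of φ has cycle lengths 4, 3, 1, 1.
Since disjoint cycles commute, ord(φ) = lcm(4, 3) = 12.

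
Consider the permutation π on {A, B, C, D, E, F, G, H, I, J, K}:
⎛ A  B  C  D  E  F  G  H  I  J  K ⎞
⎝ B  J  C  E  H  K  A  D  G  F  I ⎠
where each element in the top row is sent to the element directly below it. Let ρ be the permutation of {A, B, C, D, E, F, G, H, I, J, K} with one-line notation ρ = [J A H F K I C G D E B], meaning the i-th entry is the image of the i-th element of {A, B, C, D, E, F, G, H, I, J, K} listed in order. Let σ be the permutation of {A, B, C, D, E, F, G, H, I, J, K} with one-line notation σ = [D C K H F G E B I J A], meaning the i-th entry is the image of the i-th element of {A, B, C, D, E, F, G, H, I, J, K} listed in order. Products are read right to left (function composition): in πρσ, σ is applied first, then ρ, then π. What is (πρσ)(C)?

J

Apply the permutations in order: σ(C) = K, then ρ(K) = B, then π(B) = J. So (πρσ)(C) = J.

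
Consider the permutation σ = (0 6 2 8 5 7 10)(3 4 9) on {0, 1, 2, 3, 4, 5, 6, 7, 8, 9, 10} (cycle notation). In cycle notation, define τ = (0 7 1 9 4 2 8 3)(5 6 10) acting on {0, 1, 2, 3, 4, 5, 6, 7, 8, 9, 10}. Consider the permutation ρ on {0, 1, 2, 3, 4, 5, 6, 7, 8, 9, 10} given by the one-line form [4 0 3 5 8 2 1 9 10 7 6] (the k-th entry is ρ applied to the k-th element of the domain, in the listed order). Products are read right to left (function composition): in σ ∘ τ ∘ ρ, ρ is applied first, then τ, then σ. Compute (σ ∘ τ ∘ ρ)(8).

7

(σ ∘ τ ∘ ρ)(8) = σ(τ(ρ(8))). ρ(8) = 10, then τ(10) = 5, then σ(5) = 7, so the result is 7.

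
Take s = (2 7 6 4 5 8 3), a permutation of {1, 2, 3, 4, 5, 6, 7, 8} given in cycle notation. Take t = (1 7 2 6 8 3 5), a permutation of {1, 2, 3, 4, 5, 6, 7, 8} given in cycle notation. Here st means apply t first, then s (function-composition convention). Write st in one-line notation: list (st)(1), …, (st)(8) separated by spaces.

(st)(x) = s(t(x)). Computing each image: s(t(1)) = s(7) = 6, s(t(2)) = s(6) = 4, s(t(3)) = s(5) = 8, s(t(4)) = s(4) = 5, s(t(5)) = s(1) = 1, s(t(6)) = s(8) = 3, s(t(7)) = s(2) = 7, s(t(8)) = s(3) = 2.
Hence st = [6 4 8 5 1 3 7 2].

6 4 8 5 1 3 7 2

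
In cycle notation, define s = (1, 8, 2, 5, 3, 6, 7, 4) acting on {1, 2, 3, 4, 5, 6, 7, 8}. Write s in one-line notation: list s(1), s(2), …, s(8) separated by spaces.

8 5 6 1 3 7 4 2

Each element maps to the next entry in its cycle (wrapping to the front): 1→8, 2→5, 3→6, 4→1, 5→3, 6→7, 7→4, 8→2.
Listing these in domain order gives 8 5 6 1 3 7 4 2.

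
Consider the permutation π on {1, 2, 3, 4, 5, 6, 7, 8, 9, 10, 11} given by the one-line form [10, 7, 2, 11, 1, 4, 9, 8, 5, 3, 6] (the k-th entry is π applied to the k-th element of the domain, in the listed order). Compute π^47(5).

Tracing 5 → 1 → … returns to 5 after 7 steps, so 5 lies in a 7-cycle (1 10 3 2 7 9 5).
Since the cycle has length 7, π^47 acts on it the same as π^5 (47 mod 7 = 5).
Stepping 5 places around the cycle: 5 → 1 → 10 → 3 → 2 → 7.

7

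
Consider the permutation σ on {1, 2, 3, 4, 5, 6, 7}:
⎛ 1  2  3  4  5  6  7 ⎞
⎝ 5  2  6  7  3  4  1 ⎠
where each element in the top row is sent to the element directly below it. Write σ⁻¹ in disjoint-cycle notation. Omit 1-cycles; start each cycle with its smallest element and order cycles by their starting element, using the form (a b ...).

First write σ in disjoint cycles: (1 5 3 6 4 7).
The inverse reverses every cycle; in canonical form, σ⁻¹ = (1 7 4 6 3 5).

(1 7 4 6 3 5)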